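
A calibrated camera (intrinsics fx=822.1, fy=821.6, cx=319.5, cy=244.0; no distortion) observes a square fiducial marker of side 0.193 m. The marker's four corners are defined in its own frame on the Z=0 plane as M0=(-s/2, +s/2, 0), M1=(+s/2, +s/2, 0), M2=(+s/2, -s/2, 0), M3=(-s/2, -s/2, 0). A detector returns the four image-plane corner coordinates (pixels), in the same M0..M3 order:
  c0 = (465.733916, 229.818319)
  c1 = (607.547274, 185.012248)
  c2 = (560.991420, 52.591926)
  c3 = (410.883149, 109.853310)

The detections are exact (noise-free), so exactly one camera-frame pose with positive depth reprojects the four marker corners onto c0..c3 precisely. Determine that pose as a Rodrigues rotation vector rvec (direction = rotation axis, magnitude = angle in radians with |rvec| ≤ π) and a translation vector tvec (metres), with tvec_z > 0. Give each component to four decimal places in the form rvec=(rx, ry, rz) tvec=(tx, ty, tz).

rvec=(0.5373, 0.2841, -0.4013) tvec=(0.2442, -0.1236, 1.0545)

Intrinsics K: fx=822.1, fy=821.6, cx=319.5, cy=244.0
Marker side s = 0.193 m; corners in marker frame (Z=0):
  M0 = (-0.0965, +0.0965, 0)
  M1 = (+0.0965, +0.0965, 0)
  M2 = (+0.0965, -0.0965, 0)
  M3 = (-0.0965, -0.0965, 0)
Detected image corners:
  c0 = (465.733916, 229.818319) px
  c1 = (607.547274, 185.012248) px
  c2 = (560.991420, 52.591926) px
  c3 = (410.883149, 109.853310) px
Planar DLT: solve 8×8 A·h = b for H (H[2,2]=1):
  H  [+579.53356 +475.07326 +509.87901]
  H  [-312.77972 +712.51780 +147.68646]
  H  [-0.34400 +0.41395 +1.00000]
B = K⁻¹H; ‖b₁‖=0.948273, ‖b₂‖=0.948273; λ = 2/(‖b₁‖+‖b₂‖) = 1.054549, sign → tz>0 ⇒ λ=+1.054549
r₁ = λ·B[:,0] = (+0.88438,-0.29373,-0.36276); r₂ = λ·B[:,1] = (+0.43975,+0.78490,+0.43653)
r₃ = r₁×r₂ = (+0.15651,-0.54558,+0.82331); SVD([r₁ r₂ r₃]) → R = UVᵀ:
  R  [+0.88438 +0.43975 +0.15651]
  R  [-0.29373 +0.78490 -0.54558]
  R  [-0.36276 +0.43653 +0.82331]
t = (+0.24421, -0.12362, +1.05455) m
tr R = 2.492590; θ = arccos((tr R − 1)/2) = 0.728318 rad = 41.730°
axis k = ((R−Rᵀ)₃₂, (R−Rᵀ)₁₃, (R−Rᵀ)₂₁) / (2 sinθ) = (+0.737749, +0.390067, -0.550976)
rvec = θ·k = (+0.537316, +0.284093, -0.401286)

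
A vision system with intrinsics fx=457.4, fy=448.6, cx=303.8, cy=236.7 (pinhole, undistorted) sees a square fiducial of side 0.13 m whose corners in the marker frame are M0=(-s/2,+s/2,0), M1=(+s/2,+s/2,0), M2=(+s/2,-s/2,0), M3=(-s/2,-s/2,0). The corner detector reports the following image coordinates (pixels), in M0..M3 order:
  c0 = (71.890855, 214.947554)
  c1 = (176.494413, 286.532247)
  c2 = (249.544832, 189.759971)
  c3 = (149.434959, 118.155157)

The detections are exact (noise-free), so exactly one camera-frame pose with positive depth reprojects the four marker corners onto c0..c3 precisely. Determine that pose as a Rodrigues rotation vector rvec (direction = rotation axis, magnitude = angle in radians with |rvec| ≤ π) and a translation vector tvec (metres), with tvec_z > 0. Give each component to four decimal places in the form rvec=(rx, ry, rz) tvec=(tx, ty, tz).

rvec=(-0.0774, -0.1092, 0.6239) tvec=(-0.1487, -0.0373, 0.4826)

Intrinsics K: fx=457.4, fy=448.6, cx=303.8, cy=236.7
Marker side s = 0.13 m; corners in marker frame (Z=0):
  M0 = (-0.0650, +0.0650, 0)
  M1 = (+0.0650, +0.0650, 0)
  M2 = (+0.0650, -0.0650, 0)
  M3 = (-0.0650, -0.0650, 0)
Detected image corners:
  c0 = (71.890855, 214.947554) px
  c1 = (176.494413, 286.532247) px
  c2 = (249.544832, 189.759971) px
  c3 = (149.434959, 118.155157) px
Planar DLT: solve 8×8 A·h = b for H (H[2,2]=1):
  H  [+813.46501 -614.29772 +162.91621]
  H  [+583.67576 +700.37976 +202.04208]
  H  [+0.16282 -0.21794 +1.00000]
B = K⁻¹H; ‖b₁‖=2.071994, ‖b₂‖=2.071993; λ = 2/(‖b₁‖+‖b₂‖) = 0.482627, sign → tz>0 ⇒ λ=+0.482627
r₁ = λ·B[:,0] = (+0.80614,+0.58649,+0.07858); r₂ = λ·B[:,1] = (-0.57832,+0.80900,-0.10518)
r₃ = r₁×r₂ = (-0.12526,+0.03935,+0.99134); SVD([r₁ r₂ r₃]) → R = UVᵀ:
  R  [+0.80614 -0.57832 -0.12526]
  R  [+0.58649 +0.80900 +0.03935]
  R  [+0.07858 -0.10518 +0.99134]
t = (-0.14865, -0.03729, +0.48263) m
tr R = 2.606485; θ = arccos((tr R − 1)/2) = 0.638078 rad = 36.559°
axis k = ((R−Rᵀ)₃₂, (R−Rᵀ)₁₃, (R−Rᵀ)₂₁) / (2 sinθ) = (-0.121319, -0.171105, +0.977755)
rvec = θ·k = (-0.077411, -0.109179, +0.623884)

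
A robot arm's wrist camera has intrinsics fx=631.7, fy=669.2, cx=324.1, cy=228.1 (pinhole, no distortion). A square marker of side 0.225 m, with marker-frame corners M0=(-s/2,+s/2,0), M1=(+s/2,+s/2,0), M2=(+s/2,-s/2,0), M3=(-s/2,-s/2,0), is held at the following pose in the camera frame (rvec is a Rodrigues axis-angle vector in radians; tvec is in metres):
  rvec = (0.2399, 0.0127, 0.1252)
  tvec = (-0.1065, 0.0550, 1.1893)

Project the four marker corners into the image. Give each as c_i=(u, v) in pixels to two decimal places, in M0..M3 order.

c0=(203.63, 310.29) c1=(319.62, 325.75) c2=(334.34, 205.47) c3=(213.02, 189.24)

Intrinsics K: fx=631.7, fy=669.2, cx=324.1, cy=228.1
Marker side s = 0.225 m; corners in marker frame (Z=0):
  M0 = (-0.1125, +0.1125, 0)
  M1 = (+0.1125, +0.1125, 0)
  M2 = (+0.1125, -0.1125, 0)
  M3 = (-0.1125, -0.1125, 0)
rvec = (0.2399, 0.0127, 0.1252), |rvec| = θ = 0.27090 rad = 15.522°
Rodrigues: sinθ=0.26760, 1−cosθ=0.03647; R = I + sinθ·[k]× + (1−cosθ)·[k]×²:
    [+0.99213 -0.12216 +0.02747]
    [+0.12519 +0.96361 -0.23619]
    [+0.00238 +0.23777 +0.97132]
t = (-0.1065, 0.0550, 1.1893) m
M0: Pc = R·M0+t = (-0.23186, +0.14932, +1.21578); u = 631.7·(-0.23186)/1.21578 + 324.1 = 203.6305, v = 669.2·(+0.14932)/1.21578 + 228.1 = 310.2913
M1: Pc = R·M1+t = (-0.00863, +0.17749, +1.21632); u = 631.7·(-0.00863)/1.21632 + 324.1 = 319.6188, v = 669.2·(+0.17749)/1.21632 + 228.1 = 325.7523
M2: Pc = R·M2+t = (+0.01886, -0.03932, +1.16282); u = 631.7·(+0.01886)/1.16282 + 324.1 = 334.3444, v = 669.2·(-0.03932)/1.16282 + 228.1 = 205.4700
M3: Pc = R·M3+t = (-0.20437, -0.06749, +1.16228); u = 631.7·(-0.20437)/1.16228 + 324.1 = 213.0242, v = 669.2·(-0.06749)/1.16228 + 228.1 = 189.2419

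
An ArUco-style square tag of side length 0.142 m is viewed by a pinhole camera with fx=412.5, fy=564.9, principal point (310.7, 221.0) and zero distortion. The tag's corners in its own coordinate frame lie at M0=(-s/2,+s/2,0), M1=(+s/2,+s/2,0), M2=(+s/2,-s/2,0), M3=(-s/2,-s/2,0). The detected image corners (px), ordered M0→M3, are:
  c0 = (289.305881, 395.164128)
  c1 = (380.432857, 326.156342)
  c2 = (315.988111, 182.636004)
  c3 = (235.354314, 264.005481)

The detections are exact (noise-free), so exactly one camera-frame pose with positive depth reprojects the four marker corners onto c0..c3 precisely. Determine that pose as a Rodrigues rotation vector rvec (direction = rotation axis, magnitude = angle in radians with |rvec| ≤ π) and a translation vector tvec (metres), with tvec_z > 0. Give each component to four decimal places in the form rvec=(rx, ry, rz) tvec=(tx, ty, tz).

Intrinsics K: fx=412.5, fy=564.9, cx=310.7, cy=221.0
Marker side s = 0.142 m; corners in marker frame (Z=0):
  M0 = (-0.0710, +0.0710, 0)
  M1 = (+0.0710, +0.0710, 0)
  M2 = (+0.0710, -0.0710, 0)
  M3 = (-0.0710, -0.0710, 0)
Detected image corners:
  c0 = (289.305881, 395.164128) px
  c1 = (380.432857, 326.156342) px
  c2 = (315.988111, 182.636004) px
  c3 = (235.354314, 264.005481) px
Planar DLT: solve 8×8 A·h = b for H (H[2,2]=1):
  H  [+359.09742 +320.91793 +302.17839]
  H  [-764.68203 +874.91764 +292.63255]
  H  [-0.80220 -0.30749 +1.00000]
B = K⁻¹H; ‖b₁‖=1.974762, ‖b₂‖=1.974762; λ = 2/(‖b₁‖+‖b₂‖) = 0.506390, sign → tz>0 ⇒ λ=+0.506390
r₁ = λ·B[:,0] = (+0.74681,-0.52656,-0.40623); r₂ = λ·B[:,1] = (+0.51124,+0.84521,-0.15571)
r₃ = r₁×r₂ = (+0.42534,-0.09140,+0.90041); SVD([r₁ r₂ r₃]) → R = UVᵀ:
  R  [+0.74681 +0.51124 +0.42534]
  R  [-0.52656 +0.84521 -0.09140]
  R  [-0.40623 -0.15571 +0.90041]
t = (-0.01046, +0.06421, +0.50639) m
tr R = 2.492428; θ = arccos((tr R − 1)/2) = 0.728439 rad = 41.737°
axis k = ((R−Rᵀ)₃₂, (R−Rᵀ)₁₃, (R−Rᵀ)₂₁) / (2 sinθ) = (-0.048303, +0.624571, -0.779473)
rvec = θ·k = (-0.035186, +0.454962, -0.567799)

rvec=(-0.0352, 0.4550, -0.5678) tvec=(-0.0105, 0.0642, 0.5064)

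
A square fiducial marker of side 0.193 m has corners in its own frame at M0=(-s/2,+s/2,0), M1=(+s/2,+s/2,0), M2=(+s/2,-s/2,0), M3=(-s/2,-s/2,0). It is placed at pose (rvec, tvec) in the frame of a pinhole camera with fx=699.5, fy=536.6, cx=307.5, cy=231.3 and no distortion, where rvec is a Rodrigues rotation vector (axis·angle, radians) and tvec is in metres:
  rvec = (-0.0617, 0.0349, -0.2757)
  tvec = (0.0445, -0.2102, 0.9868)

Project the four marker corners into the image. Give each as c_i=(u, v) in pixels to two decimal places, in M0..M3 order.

Intrinsics K: fx=699.5, fy=536.6, cx=307.5, cy=231.3
Marker side s = 0.193 m; corners in marker frame (Z=0):
  M0 = (-0.0965, +0.0965, 0)
  M1 = (+0.0965, +0.0965, 0)
  M2 = (+0.0965, -0.0965, 0)
  M3 = (-0.0965, -0.0965, 0)
rvec = (-0.0617, 0.0349, -0.2757), |rvec| = θ = 0.28467 rad = 16.310°
Rodrigues: sinθ=0.28084, 1−cosθ=0.04024; R = I + sinθ·[k]× + (1−cosθ)·[k]×²:
    [+0.96165 +0.27092 +0.04288]
    [-0.27306 +0.96036 +0.05609]
    [-0.02598 -0.06565 +0.99750]
t = (0.0445, -0.2102, 0.9868) m
M0: Pc = R·M0+t = (-0.02215, -0.09117, +0.98297); u = 699.5·(-0.02215)/0.98297 + 307.5 = 291.7342, v = 536.6·(-0.09117)/0.98297 + 231.3 = 181.5281
M1: Pc = R·M1+t = (+0.16344, -0.14388, +0.97796); u = 699.5·(+0.16344)/0.97796 + 307.5 = 424.4051, v = 536.6·(-0.14388)/0.97796 + 231.3 = 152.3562
M2: Pc = R·M2+t = (+0.11115, -0.32923, +0.99063); u = 699.5·(+0.11115)/0.99063 + 307.5 = 385.9884, v = 536.6·(-0.32923)/0.99063 + 231.3 = 52.9664
M3: Pc = R·M3+t = (-0.07444, -0.27652, +0.99564); u = 699.5·(-0.07444)/0.99564 + 307.5 = 255.1994, v = 536.6·(-0.27652)/0.99564 + 231.3 = 82.2676

c0=(291.73, 181.53) c1=(424.41, 152.36) c2=(385.99, 52.97) c3=(255.20, 82.27)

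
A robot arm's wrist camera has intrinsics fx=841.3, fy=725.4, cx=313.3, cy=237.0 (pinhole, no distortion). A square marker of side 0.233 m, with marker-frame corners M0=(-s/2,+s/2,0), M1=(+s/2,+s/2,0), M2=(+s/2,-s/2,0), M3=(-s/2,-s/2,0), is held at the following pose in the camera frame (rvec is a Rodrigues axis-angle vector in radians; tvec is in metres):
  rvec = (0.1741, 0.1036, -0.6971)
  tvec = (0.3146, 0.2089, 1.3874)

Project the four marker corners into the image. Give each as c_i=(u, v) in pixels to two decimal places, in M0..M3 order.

Intrinsics K: fx=841.3, fy=725.4, cx=313.3, cy=237.0
Marker side s = 0.233 m; corners in marker frame (Z=0):
  M0 = (-0.1165, +0.1165, 0)
  M1 = (+0.1165, +0.1165, 0)
  M2 = (+0.1165, -0.1165, 0)
  M3 = (-0.1165, -0.1165, 0)
rvec = (0.1741, 0.1036, -0.6971), |rvec| = θ = 0.72594 rad = 41.593°
Rodrigues: sinθ=0.66384, 1−cosθ=0.25213; R = I + sinθ·[k]× + (1−cosθ)·[k]×²:
    [+0.76238 +0.64609 +0.03667]
    [-0.62884 +0.75301 -0.19376]
    [-0.15280 +0.12465 +0.98036]
t = (0.3146, 0.2089, 1.3874) m
M0: Pc = R·M0+t = (+0.30105, +0.36988, +1.41972); u = 841.3·(+0.30105)/1.41972 + 313.3 = 491.6982, v = 725.4·(+0.36988)/1.41972 + 237.0 = 425.9907
M1: Pc = R·M1+t = (+0.47869, +0.22337, +1.38412); u = 841.3·(+0.47869)/1.38412 + 313.3 = 604.2567, v = 725.4·(+0.22337)/1.38412 + 237.0 = 354.0633
M2: Pc = R·M2+t = (+0.32815, +0.04792, +1.35508); u = 841.3·(+0.32815)/1.35508 + 313.3 = 517.0301, v = 725.4·(+0.04792)/1.35508 + 237.0 = 262.6499
M3: Pc = R·M3+t = (+0.15051, +0.19443, +1.39068); u = 841.3·(+0.15051)/1.39068 + 313.3 = 404.3539, v = 725.4·(+0.19443)/1.39068 + 237.0 = 338.4198

c0=(491.70, 425.99) c1=(604.26, 354.06) c2=(517.03, 262.65) c3=(404.35, 338.42)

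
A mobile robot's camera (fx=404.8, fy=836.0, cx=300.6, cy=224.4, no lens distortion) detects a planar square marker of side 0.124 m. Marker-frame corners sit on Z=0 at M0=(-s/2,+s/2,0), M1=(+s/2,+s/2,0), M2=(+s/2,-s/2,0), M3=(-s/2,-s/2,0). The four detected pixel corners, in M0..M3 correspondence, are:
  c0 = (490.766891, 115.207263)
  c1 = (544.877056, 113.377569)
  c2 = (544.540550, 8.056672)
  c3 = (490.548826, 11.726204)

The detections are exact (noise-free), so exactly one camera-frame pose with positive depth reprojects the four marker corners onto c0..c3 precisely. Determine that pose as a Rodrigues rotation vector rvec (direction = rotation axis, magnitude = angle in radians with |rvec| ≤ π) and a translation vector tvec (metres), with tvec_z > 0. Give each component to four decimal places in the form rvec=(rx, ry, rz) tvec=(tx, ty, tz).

rvec=(-0.0170, 0.1415, 0.0023) tvec=(0.5301, -0.1922, 0.9896)

Intrinsics K: fx=404.8, fy=836.0, cx=300.6, cy=224.4
Marker side s = 0.124 m; corners in marker frame (Z=0):
  M0 = (-0.0620, +0.0620, 0)
  M1 = (+0.0620, +0.0620, 0)
  M2 = (+0.0620, -0.0620, 0)
  M3 = (-0.0620, -0.0620, 0)
Detected image corners:
  c0 = (490.766891, 115.207263) px
  c1 = (544.877056, 113.377569) px
  c2 = (544.540550, 8.056672) px
  c3 = (490.548826, 11.726204) px
Planar DLT: solve 8×8 A·h = b for H (H[2,2]=1):
  H  [+362.09041 -6.53775 +517.44431]
  H  [-31.03426 +840.82594 +62.04925]
  H  [-0.14257 -0.01694 +1.00000]
B = K⁻¹H; ‖b₁‖=1.010468, ‖b₂‖=1.010468; λ = 2/(‖b₁‖+‖b₂‖) = 0.989640, sign → tz>0 ⇒ λ=+0.989640
r₁ = λ·B[:,0] = (+0.99000,+0.00113,-0.14109); r₂ = λ·B[:,1] = (-0.00353,+0.99985,-0.01676)
r₃ = r₁×r₂ = (+0.14105,+0.01710,+0.98986); SVD([r₁ r₂ r₃]) → R = UVᵀ:
  R  [+0.99000 -0.00353 +0.14105]
  R  [+0.00113 +0.99985 +0.01710]
  R  [-0.14109 -0.01676 +0.98986]
t = (+0.53013, -0.19219, +0.98964) m
tr R = 2.979705; θ = arccos((tr R − 1)/2) = 0.142583 rad = 8.169°
axis k = ((R−Rᵀ)₃₂, (R−Rᵀ)₁₃, (R−Rᵀ)₂₁) / (2 sinθ) = (-0.119143, +0.992741, +0.016423)
rvec = θ·k = (-0.016988, +0.141548, +0.002342)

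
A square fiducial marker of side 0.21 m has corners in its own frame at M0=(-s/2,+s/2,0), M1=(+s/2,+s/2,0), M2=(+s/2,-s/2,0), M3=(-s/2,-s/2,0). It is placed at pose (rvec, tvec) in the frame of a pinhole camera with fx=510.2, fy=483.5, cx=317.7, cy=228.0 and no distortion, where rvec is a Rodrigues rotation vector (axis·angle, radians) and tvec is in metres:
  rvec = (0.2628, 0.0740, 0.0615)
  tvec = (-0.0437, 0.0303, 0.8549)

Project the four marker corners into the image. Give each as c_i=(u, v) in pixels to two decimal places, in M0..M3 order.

c0=(229.58, 295.49) c1=(350.02, 304.70) c2=(358.84, 190.58) c3=(230.33, 182.63)

Intrinsics K: fx=510.2, fy=483.5, cx=317.7, cy=228.0
Marker side s = 0.21 m; corners in marker frame (Z=0):
  M0 = (-0.1050, +0.1050, 0)
  M1 = (+0.1050, +0.1050, 0)
  M2 = (+0.1050, -0.1050, 0)
  M3 = (-0.1050, -0.1050, 0)
rvec = (0.2628, 0.0740, 0.0615), |rvec| = θ = 0.27986 rad = 16.035°
Rodrigues: sinθ=0.27622, 1−cosθ=0.03891; R = I + sinθ·[k]× + (1−cosθ)·[k]×²:
    [+0.99540 -0.05104 +0.08107]
    [+0.07036 +0.96381 -0.25712]
    [-0.06501 +0.26164 +0.96297]
t = (-0.0437, 0.0303, 0.8549) m
M0: Pc = R·M0+t = (-0.15358, +0.12411, +0.88920); u = 510.2·(-0.15358)/0.88920 + 317.7 = 229.5817, v = 483.5·(+0.12411)/0.88920 + 228.0 = 295.4860
M1: Pc = R·M1+t = (+0.05546, +0.13889, +0.87555); u = 510.2·(+0.05546)/0.87555 + 317.7 = 350.0165, v = 483.5·(+0.13889)/0.87555 + 228.0 = 304.6978
M2: Pc = R·M2+t = (+0.06618, -0.06351, +0.82060); u = 510.2·(+0.06618)/0.82060 + 317.7 = 358.8444, v = 483.5·(-0.06351)/0.82060 + 228.0 = 190.5782
M3: Pc = R·M3+t = (-0.14286, -0.07829, +0.83425); u = 510.2·(-0.14286)/0.83425 + 317.7 = 230.3331, v = 483.5·(-0.07829)/0.83425 + 228.0 = 182.6272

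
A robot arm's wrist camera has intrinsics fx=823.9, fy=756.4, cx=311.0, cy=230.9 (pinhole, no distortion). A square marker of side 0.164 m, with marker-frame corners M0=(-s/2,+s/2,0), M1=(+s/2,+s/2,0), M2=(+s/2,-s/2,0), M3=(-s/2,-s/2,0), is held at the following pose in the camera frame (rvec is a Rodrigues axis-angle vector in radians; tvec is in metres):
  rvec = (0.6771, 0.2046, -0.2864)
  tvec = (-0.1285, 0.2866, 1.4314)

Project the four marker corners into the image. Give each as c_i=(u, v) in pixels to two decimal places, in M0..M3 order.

Intrinsics K: fx=823.9, fy=756.4, cx=311.0, cy=230.9
Marker side s = 0.164 m; corners in marker frame (Z=0):
  M0 = (-0.0820, +0.0820, 0)
  M1 = (+0.0820, +0.0820, 0)
  M2 = (+0.0820, -0.0820, 0)
  M3 = (-0.0820, -0.0820, 0)
rvec = (0.6771, 0.2046, -0.2864), |rvec| = θ = 0.76312 rad = 43.723°
Rodrigues: sinθ=0.69118, 1−cosθ=0.27732; R = I + sinθ·[k]× + (1−cosθ)·[k]×²:
    [+0.94101 +0.32537 +0.09297]
    [-0.19343 +0.74262 -0.64117]
    [-0.27766 +0.58536 +0.76174]
t = (-0.1285, 0.2866, 1.4314) m
M0: Pc = R·M0+t = (-0.17898, +0.36336, +1.50217); u = 823.9·(-0.17898)/1.50217 + 311.0 = 212.8330, v = 756.4·(+0.36336)/1.50217 + 230.9 = 413.8639
M1: Pc = R·M1+t = (-0.02466, +0.33163, +1.45663); u = 823.9·(-0.02466)/1.45663 + 311.0 = 297.0534, v = 756.4·(+0.33163)/1.45663 + 230.9 = 403.1106
M2: Pc = R·M2+t = (-0.07802, +0.20984, +1.36063); u = 823.9·(-0.07802)/1.36063 + 311.0 = 263.7580, v = 756.4·(+0.20984)/1.36063 + 230.9 = 347.5561
M3: Pc = R·M3+t = (-0.23234, +0.24157, +1.40617); u = 823.9·(-0.23234)/1.40617 + 311.0 = 174.8660, v = 756.4·(+0.24157)/1.40617 + 230.9 = 360.8425

c0=(212.83, 413.86) c1=(297.05, 403.11) c2=(263.76, 347.56) c3=(174.87, 360.84)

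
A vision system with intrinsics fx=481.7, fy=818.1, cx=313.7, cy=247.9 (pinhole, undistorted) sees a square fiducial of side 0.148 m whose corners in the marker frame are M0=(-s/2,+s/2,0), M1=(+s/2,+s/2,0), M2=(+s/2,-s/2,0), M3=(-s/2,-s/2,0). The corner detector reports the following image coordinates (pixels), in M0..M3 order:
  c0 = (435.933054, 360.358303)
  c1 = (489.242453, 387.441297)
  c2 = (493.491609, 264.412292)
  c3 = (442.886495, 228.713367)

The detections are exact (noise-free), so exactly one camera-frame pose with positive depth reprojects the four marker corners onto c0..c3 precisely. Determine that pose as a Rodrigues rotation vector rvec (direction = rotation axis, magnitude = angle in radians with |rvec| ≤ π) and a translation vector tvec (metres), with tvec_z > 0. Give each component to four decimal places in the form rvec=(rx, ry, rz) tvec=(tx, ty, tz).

rvec=(-0.2250, -0.5515, 0.2331) tvec=(0.2929, 0.0695, 0.9236)

Intrinsics K: fx=481.7, fy=818.1, cx=313.7, cy=247.9
Marker side s = 0.148 m; corners in marker frame (Z=0):
  M0 = (-0.0740, +0.0740, 0)
  M1 = (+0.0740, +0.0740, 0)
  M2 = (+0.0740, -0.0740, 0)
  M3 = (-0.0740, -0.0740, 0)
Detected image corners:
  c0 = (435.933054, 360.358303) px
  c1 = (489.242453, 387.441297) px
  c2 = (493.491609, 264.412292) px
  c3 = (442.886495, 228.713367) px
Planar DLT: solve 8×8 A·h = b for H (H[2,2]=1):
  H  [+597.42334 -174.57443 +466.46794]
  H  [+377.09422 +767.86124 +309.45883]
  H  [+0.52979 -0.29456 +1.00000]
B = K⁻¹H; ‖b₁‖=1.082746, ‖b₂‖=1.082746; λ = 2/(‖b₁‖+‖b₂‖) = 0.923577, sign → tz>0 ⇒ λ=+0.923577
r₁ = λ·B[:,0] = (+0.82680,+0.27744,+0.48931); r₂ = λ·B[:,1] = (-0.15755,+0.94930,-0.27205)
r₃ = r₁×r₂ = (-0.53998,+0.14784,+0.82859); SVD([r₁ r₂ r₃]) → R = UVᵀ:
  R  [+0.82680 -0.15755 -0.53998]
  R  [+0.27744 +0.94930 +0.14784]
  R  [+0.48931 -0.27205 +0.82859]
t = (+0.29291, +0.06950, +0.92358) m
tr R = 2.604696; θ = arccos((tr R − 1)/2) = 0.639577 rad = 36.645°
axis k = ((R−Rᵀ)₃₂, (R−Rᵀ)₁₃, (R−Rᵀ)₂₁) / (2 sinθ) = (-0.351756, -0.862252, +0.364402)
rvec = θ·k = (-0.224975, -0.551477, +0.233063)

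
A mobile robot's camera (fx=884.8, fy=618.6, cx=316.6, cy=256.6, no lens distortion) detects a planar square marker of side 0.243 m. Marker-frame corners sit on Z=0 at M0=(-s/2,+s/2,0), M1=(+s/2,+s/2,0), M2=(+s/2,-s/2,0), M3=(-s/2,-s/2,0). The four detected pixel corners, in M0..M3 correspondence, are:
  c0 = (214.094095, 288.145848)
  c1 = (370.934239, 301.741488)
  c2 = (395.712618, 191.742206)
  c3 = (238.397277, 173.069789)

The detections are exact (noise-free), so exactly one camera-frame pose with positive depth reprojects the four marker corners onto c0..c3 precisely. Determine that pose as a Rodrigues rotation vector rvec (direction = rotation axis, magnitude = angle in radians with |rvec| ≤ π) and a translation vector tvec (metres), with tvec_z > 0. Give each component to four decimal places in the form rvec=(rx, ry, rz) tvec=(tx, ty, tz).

rvec=(0.0715, -0.2356, 0.1451) tvec=(-0.0152, -0.0373, 1.3211)

Intrinsics K: fx=884.8, fy=618.6, cx=316.6, cy=256.6
Marker side s = 0.243 m; corners in marker frame (Z=0):
  M0 = (-0.1215, +0.1215, 0)
  M1 = (+0.1215, +0.1215, 0)
  M2 = (+0.1215, -0.1215, 0)
  M3 = (-0.1215, -0.1215, 0)
Detected image corners:
  c0 = (214.094095, 288.145848) px
  c1 = (370.934239, 301.741488) px
  c2 = (395.712618, 191.742206) px
  c3 = (238.397277, 173.069789) px
Planar DLT: solve 8×8 A·h = b for H (H[2,2]=1):
  H  [+701.21580 -88.65463 +306.44016]
  H  [+109.26520 +472.56690 +239.12829]
  H  [+0.17983 +0.04055 +1.00000]
B = K⁻¹H; ‖b₁‖=0.756952, ‖b₂‖=0.756952; λ = 2/(‖b₁‖+‖b₂‖) = 1.321088, sign → tz>0 ⇒ λ=+1.321088
r₁ = λ·B[:,0] = (+0.96197,+0.13480,+0.23757); r₂ = λ·B[:,1] = (-0.15154,+0.98700,+0.05356)
r₃ = r₁×r₂ = (-0.22727,-0.08753,+0.96989); SVD([r₁ r₂ r₃]) → R = UVᵀ:
  R  [+0.96197 -0.15154 -0.22727]
  R  [+0.13480 +0.98700 -0.08753]
  R  [+0.23757 +0.05356 +0.96989]
t = (-0.01517, -0.03731, +1.32109) m
tr R = 2.918861; θ = arccos((tr R − 1)/2) = 0.285820 rad = 16.376°
axis k = ((R−Rᵀ)₃₂, (R−Rᵀ)₁₃, (R−Rᵀ)₂₁) / (2 sinθ) = (+0.250212, -0.824346, +0.507787)
rvec = θ·k = (+0.071516, -0.235615, +0.145136)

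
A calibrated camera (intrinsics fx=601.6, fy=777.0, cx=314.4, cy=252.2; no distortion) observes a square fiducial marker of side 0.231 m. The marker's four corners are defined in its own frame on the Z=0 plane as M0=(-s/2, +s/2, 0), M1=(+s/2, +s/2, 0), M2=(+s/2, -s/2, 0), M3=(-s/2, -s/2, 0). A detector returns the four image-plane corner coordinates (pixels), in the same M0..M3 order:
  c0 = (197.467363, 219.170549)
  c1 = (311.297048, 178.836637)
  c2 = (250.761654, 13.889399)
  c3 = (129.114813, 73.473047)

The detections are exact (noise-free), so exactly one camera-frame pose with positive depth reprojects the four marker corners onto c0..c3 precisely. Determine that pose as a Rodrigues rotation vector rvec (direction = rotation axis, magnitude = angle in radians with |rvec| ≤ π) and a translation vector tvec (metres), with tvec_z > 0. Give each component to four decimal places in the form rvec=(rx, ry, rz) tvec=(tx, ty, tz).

Intrinsics K: fx=601.6, fy=777.0, cx=314.4, cy=252.2
Marker side s = 0.231 m; corners in marker frame (Z=0):
  M0 = (-0.1155, +0.1155, 0)
  M1 = (+0.1155, +0.1155, 0)
  M2 = (+0.1155, -0.1155, 0)
  M3 = (-0.1155, -0.1155, 0)
Detected image corners:
  c0 = (197.467363, 219.170549) px
  c1 = (311.297048, 178.836637) px
  c2 = (250.761654, 13.889399) px
  c3 = (129.114813, 73.473047) px
Planar DLT: solve 8×8 A·h = b for H (H[2,2]=1):
  H  [+424.83882 +389.48418 +221.43169]
  H  [-259.71141 +730.52865 +126.86375]
  H  [-0.37759 +0.49409 +1.00000]
B = K⁻¹H; ‖b₁‖=1.001858, ‖b₂‖=1.001858; λ = 2/(‖b₁‖+‖b₂‖) = 0.998146, sign → tz>0 ⇒ λ=+0.998146
r₁ = λ·B[:,0] = (+0.90184,-0.21130,-0.37689); r₂ = λ·B[:,1] = (+0.38848,+0.77837,+0.49318)
r₃ = r₁×r₂ = (+0.18915,-0.59118,+0.78405); SVD([r₁ r₂ r₃]) → R = UVᵀ:
  R  [+0.90184 +0.38848 +0.18915]
  R  [-0.21130 +0.77837 -0.59118]
  R  [-0.37689 +0.49318 +0.78405]
t = (-0.15425, -0.16101, +0.99815) m
tr R = 2.464256; θ = arccos((tr R − 1)/2) = 0.749356 rad = 42.935°
axis k = ((R−Rᵀ)₃₂, (R−Rᵀ)₁₃, (R−Rᵀ)₂₁) / (2 sinθ) = (+0.795954, +0.415492, -0.440254)
rvec = θ·k = (+0.596453, +0.311351, -0.329907)

rvec=(0.5965, 0.3114, -0.3299) tvec=(-0.1542, -0.1610, 0.9981)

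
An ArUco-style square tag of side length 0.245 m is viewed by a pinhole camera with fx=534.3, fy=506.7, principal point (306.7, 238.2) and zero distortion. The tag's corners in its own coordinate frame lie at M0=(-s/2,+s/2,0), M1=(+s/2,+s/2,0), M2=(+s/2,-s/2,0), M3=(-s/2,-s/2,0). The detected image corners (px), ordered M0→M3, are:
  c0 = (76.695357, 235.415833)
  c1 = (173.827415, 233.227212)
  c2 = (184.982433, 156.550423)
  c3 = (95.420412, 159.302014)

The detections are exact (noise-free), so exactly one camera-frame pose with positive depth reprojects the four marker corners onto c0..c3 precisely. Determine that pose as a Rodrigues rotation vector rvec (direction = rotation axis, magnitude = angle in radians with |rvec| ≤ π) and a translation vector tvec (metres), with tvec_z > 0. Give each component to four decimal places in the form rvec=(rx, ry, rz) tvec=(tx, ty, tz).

rvec=(-0.4832, 0.0609, -0.0088) tvec=(-0.4479, -0.1186, 1.3763)

Intrinsics K: fx=534.3, fy=506.7, cx=306.7, cy=238.2
Marker side s = 0.245 m; corners in marker frame (Z=0):
  M0 = (-0.1225, +0.1225, 0)
  M1 = (+0.1225, +0.1225, 0)
  M2 = (+0.1225, -0.1225, 0)
  M3 = (-0.1225, -0.1225, 0)
Detected image corners:
  c0 = (76.695357, 235.415833) px
  c1 = (173.827415, 233.227212) px
  c2 = (184.982433, 156.550423) px
  c3 = (95.420412, 159.302014) px
Planar DLT: solve 8×8 A·h = b for H (H[2,2]=1):
  H  [+374.92846 -105.86258 +132.80592]
  H  [-18.16923 +245.60756 +194.55054]
  H  [-0.04099 -0.33756 +1.00000]
B = K⁻¹H; ‖b₁‖=0.726597, ‖b₂‖=0.726597; λ = 2/(‖b₁‖+‖b₂‖) = 1.376279, sign → tz>0 ⇒ λ=+1.376279
r₁ = λ·B[:,0] = (+0.99815,-0.02283,-0.05642); r₂ = λ·B[:,1] = (-0.00601,+0.88551,-0.46458)
r₃ = r₁×r₂ = (+0.06056,+0.46406,+0.88373); SVD([r₁ r₂ r₃]) → R = UVᵀ:
  R  [+0.99815 -0.00601 +0.06056]
  R  [-0.02283 +0.88551 +0.46406]
  R  [-0.05642 -0.46458 +0.88373]
t = (-0.44793, -0.11856, +1.37628) m
tr R = 2.767388; θ = arccos((tr R − 1)/2) = 0.487100 rad = 27.909°
axis k = ((R−Rᵀ)₃₂, (R−Rᵀ)₁₃, (R−Rᵀ)₂₁) / (2 sinθ) = (-0.991999, +0.124963, -0.017970)
rvec = θ·k = (-0.483203, +0.060869, -0.008753)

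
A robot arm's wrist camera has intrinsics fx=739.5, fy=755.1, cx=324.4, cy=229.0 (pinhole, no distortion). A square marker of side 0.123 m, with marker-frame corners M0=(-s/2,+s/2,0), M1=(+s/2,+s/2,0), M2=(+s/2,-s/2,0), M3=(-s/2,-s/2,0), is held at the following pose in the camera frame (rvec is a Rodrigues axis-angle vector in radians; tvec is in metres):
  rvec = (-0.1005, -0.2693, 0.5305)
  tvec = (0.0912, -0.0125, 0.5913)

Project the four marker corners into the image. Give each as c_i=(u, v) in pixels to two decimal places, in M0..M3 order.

c0=(337.94, 240.73) c1=(463.88, 320.08) c2=(531.12, 187.51) c3=(412.69, 104.57)

Intrinsics K: fx=739.5, fy=755.1, cx=324.4, cy=229.0
Marker side s = 0.123 m; corners in marker frame (Z=0):
  M0 = (-0.0615, +0.0615, 0)
  M1 = (+0.0615, +0.0615, 0)
  M2 = (+0.0615, -0.0615, 0)
  M3 = (-0.0615, -0.0615, 0)
rvec = (-0.1005, -0.2693, 0.5305), |rvec| = θ = 0.60337 rad = 34.570°
Rodrigues: sinθ=0.56742, 1−cosθ=0.17657; R = I + sinθ·[k]× + (1−cosθ)·[k]×²:
    [+0.82833 -0.48577 -0.27911]
    [+0.51202 +0.85860 +0.02522]
    [+0.22740 -0.16380 +0.95993]
t = (0.0912, -0.0125, 0.5913) m
M0: Pc = R·M0+t = (+0.01038, +0.00881, +0.56724); u = 739.5·(+0.01038)/0.56724 + 324.4 = 337.9364, v = 755.1·(+0.00881)/0.56724 + 229.0 = 240.7343
M1: Pc = R·M1+t = (+0.11227, +0.07179, +0.59521); u = 739.5·(+0.11227)/0.59521 + 324.4 = 463.8831, v = 755.1·(+0.07179)/0.59521 + 229.0 = 320.0788
M2: Pc = R·M2+t = (+0.17202, -0.03381, +0.61536); u = 739.5·(+0.17202)/0.61536 + 324.4 = 531.1191, v = 755.1·(-0.03381)/0.61536 + 229.0 = 187.5061
M3: Pc = R·M3+t = (+0.07013, -0.09679, +0.58739); u = 739.5·(+0.07013)/0.58739 + 324.4 = 412.6940, v = 755.1·(-0.09679)/0.58739 + 229.0 = 104.5703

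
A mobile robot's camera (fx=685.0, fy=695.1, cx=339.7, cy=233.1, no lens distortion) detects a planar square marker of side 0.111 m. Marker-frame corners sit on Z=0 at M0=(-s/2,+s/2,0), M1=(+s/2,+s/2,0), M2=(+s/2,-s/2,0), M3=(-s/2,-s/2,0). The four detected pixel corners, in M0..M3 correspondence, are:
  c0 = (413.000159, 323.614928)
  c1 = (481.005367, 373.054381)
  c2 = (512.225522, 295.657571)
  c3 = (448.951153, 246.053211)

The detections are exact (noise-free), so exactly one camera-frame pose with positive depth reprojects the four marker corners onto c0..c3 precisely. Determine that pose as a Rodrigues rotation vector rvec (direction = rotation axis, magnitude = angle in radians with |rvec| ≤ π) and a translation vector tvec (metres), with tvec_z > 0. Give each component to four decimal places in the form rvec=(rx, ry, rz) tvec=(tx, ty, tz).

rvec=(-0.3293, -0.4004, 0.5596) tvec=(0.1535, 0.0918, 0.8403)

Intrinsics K: fx=685.0, fy=695.1, cx=339.7, cy=233.1
Marker side s = 0.111 m; corners in marker frame (Z=0):
  M0 = (-0.0555, +0.0555, 0)
  M1 = (+0.0555, +0.0555, 0)
  M2 = (+0.0555, -0.0555, 0)
  M3 = (-0.0555, -0.0555, 0)
Detected image corners:
  c0 = (413.000159, 323.614928) px
  c1 = (481.005367, 373.054381) px
  c2 = (512.225522, 295.657571) px
  c3 = (448.951153, 246.053211) px
Planar DLT: solve 8×8 A·h = b for H (H[2,2]=1):
  H  [+742.52621 -525.68658 +464.84064]
  H  [+547.45786 +548.80557 +309.00855]
  H  [+0.32718 -0.48190 +1.00000]
B = K⁻¹H; ‖b₁‖=1.190018, ‖b₂‖=1.190017; λ = 2/(‖b₁‖+‖b₂‖) = 0.840324, sign → tz>0 ⇒ λ=+0.840324
r₁ = λ·B[:,0] = (+0.77455,+0.56963,+0.27494); r₂ = λ·B[:,1] = (-0.44407,+0.79926,-0.40495)
r₃ = r₁×r₂ = (-0.45042,+0.19156,+0.87202); SVD([r₁ r₂ r₃]) → R = UVᵀ:
  R  [+0.77455 -0.44407 -0.45042]
  R  [+0.56963 +0.79926 +0.19156]
  R  [+0.27494 -0.40495 +0.87202]
t = (+0.15352, +0.09177, +0.84032) m
tr R = 2.445834; θ = arccos((tr R − 1)/2) = 0.762782 rad = 43.704°
axis k = ((R−Rᵀ)₃₂, (R−Rᵀ)₁₃, (R−Rᵀ)₂₁) / (2 sinθ) = (-0.431667, -0.524914, +0.733573)
rvec = θ·k = (-0.329267, -0.400395, +0.559556)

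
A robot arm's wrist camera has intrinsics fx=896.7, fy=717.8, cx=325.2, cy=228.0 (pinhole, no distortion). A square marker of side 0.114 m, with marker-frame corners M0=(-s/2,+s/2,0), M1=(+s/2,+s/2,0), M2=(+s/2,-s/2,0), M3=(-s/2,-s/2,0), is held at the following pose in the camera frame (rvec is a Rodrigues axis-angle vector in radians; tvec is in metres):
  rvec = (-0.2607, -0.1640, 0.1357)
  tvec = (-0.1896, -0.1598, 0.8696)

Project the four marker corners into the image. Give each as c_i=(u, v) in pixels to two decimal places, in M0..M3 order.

Intrinsics K: fx=896.7, fy=717.8, cx=325.2, cy=228.0
Marker side s = 0.114 m; corners in marker frame (Z=0):
  M0 = (-0.0570, +0.0570, 0)
  M1 = (+0.0570, +0.0570, 0)
  M2 = (+0.0570, -0.0570, 0)
  M3 = (-0.0570, -0.0570, 0)
rvec = (-0.2607, -0.1640, 0.1357), |rvec| = θ = 0.33656 rad = 19.284°
Rodrigues: sinθ=0.33025, 1−cosθ=0.05610; R = I + sinθ·[k]× + (1−cosθ)·[k]×²:
    [+0.97756 -0.11198 -0.17844]
    [+0.15433 +0.95722 +0.24478]
    [+0.14340 -0.26683 +0.95302]
t = (-0.1896, -0.1598, 0.8696) m
M0: Pc = R·M0+t = (-0.25170, -0.11404, +0.84622); u = 896.7·(-0.25170)/0.84622 + 325.2 = 58.4806, v = 717.8·(-0.11404)/0.84622 + 228.0 = 131.2700
M1: Pc = R·M1+t = (-0.14026, -0.09644, +0.86256); u = 896.7·(-0.14026)/0.86256 + 325.2 = 179.3874, v = 717.8·(-0.09644)/0.86256 + 228.0 = 147.7440
M2: Pc = R·M2+t = (-0.12750, -0.20556, +0.89298); u = 896.7·(-0.12750)/0.89298 + 325.2 = 197.1727, v = 717.8·(-0.20556)/0.89298 + 228.0 = 62.7625
M3: Pc = R·M3+t = (-0.23894, -0.22316, +0.87664); u = 896.7·(-0.23894)/0.87664 + 325.2 = 80.7930, v = 717.8·(-0.22316)/0.87664 + 228.0 = 45.2754

c0=(58.48, 131.27) c1=(179.39, 147.74) c2=(197.17, 62.76) c3=(80.79, 45.28)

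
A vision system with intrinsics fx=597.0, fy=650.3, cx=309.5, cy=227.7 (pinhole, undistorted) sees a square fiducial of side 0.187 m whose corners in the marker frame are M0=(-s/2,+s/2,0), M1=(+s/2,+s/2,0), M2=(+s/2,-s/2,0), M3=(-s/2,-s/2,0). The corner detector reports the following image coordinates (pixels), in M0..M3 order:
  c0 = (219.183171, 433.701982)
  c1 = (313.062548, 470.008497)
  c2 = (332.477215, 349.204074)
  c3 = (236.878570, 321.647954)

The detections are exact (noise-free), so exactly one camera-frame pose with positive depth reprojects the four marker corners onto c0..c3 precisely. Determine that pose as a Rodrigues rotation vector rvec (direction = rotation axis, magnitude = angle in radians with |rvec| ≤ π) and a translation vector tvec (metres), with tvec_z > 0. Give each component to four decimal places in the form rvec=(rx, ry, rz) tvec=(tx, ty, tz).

rvec=(-0.0195, 0.4308, 0.1732) tvec=(-0.0617, 0.2609, 1.0256)

Intrinsics K: fx=597.0, fy=650.3, cx=309.5, cy=227.7
Marker side s = 0.187 m; corners in marker frame (Z=0):
  M0 = (-0.0935, +0.0935, 0)
  M1 = (+0.0935, +0.0935, 0)
  M2 = (+0.0935, -0.0935, 0)
  M3 = (-0.0935, -0.0935, 0)
Detected image corners:
  c0 = (219.183171, 433.701982) px
  c1 = (313.062548, 470.008497) px
  c2 = (332.477215, 349.204074) px
  c3 = (236.878570, 321.647954) px
Planar DLT: solve 8×8 A·h = b for H (H[2,2]=1):
  H  [+394.61940 -94.25920 +273.58410]
  H  [+10.70939 +628.57419 +393.12823]
  H  [-0.40668 +0.01740 +1.00000]
B = K⁻¹H; ‖b₁‖=0.975049, ‖b₂‖=0.975049; λ = 2/(‖b₁‖+‖b₂‖) = 1.025589, sign → tz>0 ⇒ λ=+1.025589
r₁ = λ·B[:,0] = (+0.89415,+0.16293,-0.41708); r₂ = λ·B[:,1] = (-0.17118,+0.98508,+0.01784)
r₃ = r₁×r₂ = (+0.41377,+0.05544,+0.90869); SVD([r₁ r₂ r₃]) → R = UVᵀ:
  R  [+0.89415 -0.17118 +0.41377]
  R  [+0.16293 +0.98508 +0.05544]
  R  [-0.41708 +0.01784 +0.90869]
t = (-0.06170, +0.26090, +1.02559) m
tr R = 2.787917; θ = arccos((tr R − 1)/2) = 0.464694 rad = 26.625°
axis k = ((R−Rᵀ)₃₂, (R−Rᵀ)₁₃, (R−Rᵀ)₂₁) / (2 sinθ) = (-0.041953, +0.926978, +0.372763)
rvec = θ·k = (-0.019495, +0.430761, +0.173221)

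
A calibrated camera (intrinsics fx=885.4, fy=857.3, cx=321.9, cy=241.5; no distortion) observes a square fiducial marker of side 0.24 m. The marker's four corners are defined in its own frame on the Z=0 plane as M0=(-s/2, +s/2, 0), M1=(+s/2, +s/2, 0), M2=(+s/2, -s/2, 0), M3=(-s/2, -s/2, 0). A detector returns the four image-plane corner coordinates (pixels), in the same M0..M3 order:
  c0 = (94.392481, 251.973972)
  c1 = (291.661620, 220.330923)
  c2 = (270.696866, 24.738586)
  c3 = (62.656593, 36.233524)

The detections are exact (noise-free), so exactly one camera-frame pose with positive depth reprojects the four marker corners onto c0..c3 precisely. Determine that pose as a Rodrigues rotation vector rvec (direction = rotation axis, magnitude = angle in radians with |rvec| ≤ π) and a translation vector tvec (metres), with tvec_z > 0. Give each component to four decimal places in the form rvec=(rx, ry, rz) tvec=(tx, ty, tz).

Intrinsics K: fx=885.4, fy=857.3, cx=321.9, cy=241.5
Marker side s = 0.24 m; corners in marker frame (Z=0):
  M0 = (-0.1200, +0.1200, 0)
  M1 = (+0.1200, +0.1200, 0)
  M2 = (+0.1200, -0.1200, 0)
  M3 = (-0.1200, -0.1200, 0)
Detected image corners:
  c0 = (94.392481, 251.973972) px
  c1 = (291.661620, 220.330923) px
  c2 = (270.696866, 24.738586) px
  c3 = (62.656593, 36.233524) px
Planar DLT: solve 8×8 A·h = b for H (H[2,2]=1):
  H  [+920.49388 +138.52374 +185.28963]
  H  [-33.96567 +876.94635 +134.81836]
  H  [+0.42561 +0.16612 +1.00000]
B = K⁻¹H; ‖b₁‖=0.994804, ‖b₂‖=0.994804; λ = 2/(‖b₁‖+‖b₂‖) = 1.005223, sign → tz>0 ⇒ λ=+1.005223
r₁ = λ·B[:,0] = (+0.88952,-0.16035,+0.42783); r₂ = λ·B[:,1] = (+0.09656,+0.98122,+0.16699)
r₃ = r₁×r₂ = (-0.44657,-0.10723,+0.88830); SVD([r₁ r₂ r₃]) → R = UVᵀ:
  R  [+0.88952 +0.09656 -0.44657]
  R  [-0.16035 +0.98122 -0.10723]
  R  [+0.42783 +0.16699 +0.88830]
t = (-0.15510, -0.12509, +1.00522) m
tr R = 2.759040; θ = arccos((tr R − 1)/2) = 0.495943 rad = 28.415°
axis k = ((R−Rᵀ)₃₂, (R−Rᵀ)₁₃, (R−Rᵀ)₂₁) / (2 sinθ) = (+0.288123, -0.918759, -0.269938)
rvec = θ·k = (+0.142893, -0.455653, -0.133874)

rvec=(0.1429, -0.4557, -0.1339) tvec=(-0.1551, -0.1251, 1.0052)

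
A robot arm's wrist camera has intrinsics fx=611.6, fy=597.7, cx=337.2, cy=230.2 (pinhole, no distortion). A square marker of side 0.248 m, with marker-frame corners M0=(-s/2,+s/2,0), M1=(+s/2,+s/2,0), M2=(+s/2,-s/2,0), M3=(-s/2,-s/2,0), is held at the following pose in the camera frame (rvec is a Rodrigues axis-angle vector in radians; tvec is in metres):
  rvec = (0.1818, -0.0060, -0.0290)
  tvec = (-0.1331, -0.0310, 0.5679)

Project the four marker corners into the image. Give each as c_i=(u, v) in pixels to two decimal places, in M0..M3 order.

Intrinsics K: fx=611.6, fy=597.7, cx=337.2, cy=230.2
Marker side s = 0.248 m; corners in marker frame (Z=0):
  M0 = (-0.1240, +0.1240, 0)
  M1 = (+0.1240, +0.1240, 0)
  M2 = (+0.1240, -0.1240, 0)
  M3 = (-0.1240, -0.1240, 0)
rvec = (0.1818, -0.0060, -0.0290), |rvec| = θ = 0.18420 rad = 10.554°
Rodrigues: sinθ=0.18316, 1−cosθ=0.01692; R = I + sinθ·[k]× + (1−cosθ)·[k]×²:
    [+0.99956 +0.02829 -0.00859]
    [-0.02938 +0.98310 -0.18069]
    [+0.00334 +0.18086 +0.98350]
t = (-0.1331, -0.0310, 0.5679) m
M0: Pc = R·M0+t = (-0.25354, +0.09455, +0.58991); u = 611.6·(-0.25354)/0.58991 + 337.2 = 74.3416, v = 597.7·(+0.09455)/0.58991 + 230.2 = 325.9958
M1: Pc = R·M1+t = (-0.00565, +0.08726, +0.59074); u = 611.6·(-0.00565)/0.59074 + 337.2 = 331.3547, v = 597.7·(+0.08726)/0.59074 + 230.2 = 318.4895
M2: Pc = R·M2+t = (-0.01266, -0.15655, +0.54589); u = 611.6·(-0.01266)/0.54589 + 337.2 = 323.0132, v = 597.7·(-0.15655)/0.54589 + 230.2 = 58.7935
M3: Pc = R·M3+t = (-0.26055, -0.14926, +0.54506); u = 611.6·(-0.26055)/0.54506 + 337.2 = 44.8377, v = 597.7·(-0.14926)/0.54506 + 230.2 = 66.5232

c0=(74.34, 326.00) c1=(331.35, 318.49) c2=(323.01, 58.79) c3=(44.84, 66.52)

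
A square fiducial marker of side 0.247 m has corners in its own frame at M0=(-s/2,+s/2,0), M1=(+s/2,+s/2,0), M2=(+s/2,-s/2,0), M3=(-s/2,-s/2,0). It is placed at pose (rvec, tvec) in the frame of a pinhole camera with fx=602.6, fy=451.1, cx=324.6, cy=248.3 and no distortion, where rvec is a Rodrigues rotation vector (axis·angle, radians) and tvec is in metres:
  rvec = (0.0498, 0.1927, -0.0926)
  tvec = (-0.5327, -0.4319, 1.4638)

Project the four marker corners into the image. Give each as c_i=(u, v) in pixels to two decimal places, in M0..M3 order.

c0=(65.65, 158.14) c1=(157.75, 148.45) c2=(146.56, 70.53) c3=(54.20, 82.80)

Intrinsics K: fx=602.6, fy=451.1, cx=324.6, cy=248.3
Marker side s = 0.247 m; corners in marker frame (Z=0):
  M0 = (-0.1235, +0.1235, 0)
  M1 = (+0.1235, +0.1235, 0)
  M2 = (+0.1235, -0.1235, 0)
  M3 = (-0.1235, -0.1235, 0)
rvec = (0.0498, 0.1927, -0.0926), |rvec| = θ = 0.21952 rad = 12.577°
Rodrigues: sinθ=0.21776, 1−cosθ=0.02400; R = I + sinθ·[k]× + (1−cosθ)·[k]×²:
    [+0.97724 +0.09664 +0.18886]
    [-0.08708 +0.99449 -0.05829]
    [-0.19345 +0.04051 +0.98027]
t = (-0.5327, -0.4319, 1.4638) m
M0: Pc = R·M0+t = (-0.64145, -0.29833, +1.49269); u = 602.6·(-0.64145)/1.49269 + 324.6 = 65.6454, v = 451.1·(-0.29833)/1.49269 + 248.3 = 158.1445
M1: Pc = R·M1+t = (-0.40008, -0.31983, +1.44491); u = 602.6·(-0.40008)/1.44491 + 324.6 = 157.7483, v = 451.1·(-0.31983)/1.44491 + 248.3 = 148.4481
M2: Pc = R·M2+t = (-0.42395, -0.56547, +1.43491); u = 602.6·(-0.42395)/1.43491 + 324.6 = 146.5605, v = 451.1·(-0.56547)/1.43491 + 248.3 = 70.5283
M3: Pc = R·M3+t = (-0.66532, -0.54397, +1.48269); u = 602.6·(-0.66532)/1.48269 + 324.6 = 54.1965, v = 451.1·(-0.54397)/1.48269 + 248.3 = 82.8012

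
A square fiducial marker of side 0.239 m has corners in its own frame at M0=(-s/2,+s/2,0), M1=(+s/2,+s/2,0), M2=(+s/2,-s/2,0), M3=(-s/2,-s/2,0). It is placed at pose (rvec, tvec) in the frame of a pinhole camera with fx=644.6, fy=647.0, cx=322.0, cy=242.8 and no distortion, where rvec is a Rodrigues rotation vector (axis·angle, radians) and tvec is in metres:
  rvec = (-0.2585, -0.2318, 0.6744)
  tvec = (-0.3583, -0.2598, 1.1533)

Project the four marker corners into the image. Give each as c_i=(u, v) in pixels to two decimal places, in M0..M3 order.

Intrinsics K: fx=644.6, fy=647.0, cx=322.0, cy=242.8
Marker side s = 0.239 m; corners in marker frame (Z=0):
  M0 = (-0.1195, +0.1195, 0)
  M1 = (+0.1195, +0.1195, 0)
  M2 = (+0.1195, -0.1195, 0)
  M3 = (-0.1195, -0.1195, 0)
rvec = (-0.2585, -0.2318, 0.6744), |rvec| = θ = 0.75853 rad = 43.461°
Rodrigues: sinθ=0.68786, 1−cosθ=0.27415; R = I + sinθ·[k]× + (1−cosθ)·[k]×²:
    [+0.75769 -0.58301 -0.29327]
    [+0.64011 +0.75145 +0.15993]
    [+0.12714 -0.30890 +0.94256]
t = (-0.3583, -0.2598, 1.1533) m
M0: Pc = R·M0+t = (-0.51851, -0.24650, +1.10119); u = 644.6·(-0.51851)/1.10119 + 322.0 = 18.4803, v = 647.0·(-0.24650)/1.10119 + 242.8 = 97.9730
M1: Pc = R·M1+t = (-0.33743, -0.09351, +1.13158); u = 644.6·(-0.33743)/1.13158 + 322.0 = 129.7862, v = 647.0·(-0.09351)/1.13158 + 242.8 = 189.3351
M2: Pc = R·M2+t = (-0.19809, -0.27310, +1.20541); u = 644.6·(-0.19809)/1.20541 + 322.0 = 216.0719, v = 647.0·(-0.27310)/1.20541 + 242.8 = 96.2116
M3: Pc = R·M3+t = (-0.37917, -0.42609, +1.17502); u = 644.6·(-0.37917)/1.17502 + 322.0 = 113.9907, v = 647.0·(-0.42609)/1.17502 + 242.8 = 8.1817

c0=(18.48, 97.97) c1=(129.79, 189.34) c2=(216.07, 96.21) c3=(113.99, 8.18)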